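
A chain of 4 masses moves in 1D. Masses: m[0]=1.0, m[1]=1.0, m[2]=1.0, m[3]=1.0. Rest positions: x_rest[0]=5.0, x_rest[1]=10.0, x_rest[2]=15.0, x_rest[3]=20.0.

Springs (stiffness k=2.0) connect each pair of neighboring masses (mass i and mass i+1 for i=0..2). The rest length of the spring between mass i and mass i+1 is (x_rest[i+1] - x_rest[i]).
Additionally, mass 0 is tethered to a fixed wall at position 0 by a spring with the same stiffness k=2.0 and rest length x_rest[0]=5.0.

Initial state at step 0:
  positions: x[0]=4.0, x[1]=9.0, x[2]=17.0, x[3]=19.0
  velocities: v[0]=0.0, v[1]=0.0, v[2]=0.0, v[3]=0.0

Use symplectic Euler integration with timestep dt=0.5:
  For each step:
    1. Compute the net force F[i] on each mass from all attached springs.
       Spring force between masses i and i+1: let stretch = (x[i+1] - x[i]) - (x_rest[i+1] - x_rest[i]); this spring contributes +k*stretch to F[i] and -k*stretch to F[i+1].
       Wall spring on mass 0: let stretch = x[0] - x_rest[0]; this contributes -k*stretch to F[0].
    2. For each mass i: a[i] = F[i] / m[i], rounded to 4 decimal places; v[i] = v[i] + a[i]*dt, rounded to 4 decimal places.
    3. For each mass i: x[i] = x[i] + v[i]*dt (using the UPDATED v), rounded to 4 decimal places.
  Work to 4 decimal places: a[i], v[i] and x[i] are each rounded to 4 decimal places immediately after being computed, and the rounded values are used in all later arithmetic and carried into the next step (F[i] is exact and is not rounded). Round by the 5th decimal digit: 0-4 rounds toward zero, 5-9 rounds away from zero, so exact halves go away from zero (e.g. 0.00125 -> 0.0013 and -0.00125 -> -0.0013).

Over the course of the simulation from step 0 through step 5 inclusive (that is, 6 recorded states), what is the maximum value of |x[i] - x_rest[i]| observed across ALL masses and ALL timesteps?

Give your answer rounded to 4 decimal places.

Answer: 2.5000

Derivation:
Step 0: x=[4.0000 9.0000 17.0000 19.0000] v=[0.0000 0.0000 0.0000 0.0000]
Step 1: x=[4.5000 10.5000 14.0000 20.5000] v=[1.0000 3.0000 -6.0000 3.0000]
Step 2: x=[5.7500 10.7500 12.5000 21.2500] v=[2.5000 0.5000 -3.0000 1.5000]
Step 3: x=[6.6250 9.3750 14.5000 20.1250] v=[1.7500 -2.7500 4.0000 -2.2500]
Step 4: x=[5.5625 9.1875 16.7500 18.6875] v=[-2.1250 -0.3750 4.5000 -2.8750]
Step 5: x=[3.5313 10.9688 16.1875 18.7813] v=[-4.0625 3.5625 -1.1250 0.1875]
Max displacement = 2.5000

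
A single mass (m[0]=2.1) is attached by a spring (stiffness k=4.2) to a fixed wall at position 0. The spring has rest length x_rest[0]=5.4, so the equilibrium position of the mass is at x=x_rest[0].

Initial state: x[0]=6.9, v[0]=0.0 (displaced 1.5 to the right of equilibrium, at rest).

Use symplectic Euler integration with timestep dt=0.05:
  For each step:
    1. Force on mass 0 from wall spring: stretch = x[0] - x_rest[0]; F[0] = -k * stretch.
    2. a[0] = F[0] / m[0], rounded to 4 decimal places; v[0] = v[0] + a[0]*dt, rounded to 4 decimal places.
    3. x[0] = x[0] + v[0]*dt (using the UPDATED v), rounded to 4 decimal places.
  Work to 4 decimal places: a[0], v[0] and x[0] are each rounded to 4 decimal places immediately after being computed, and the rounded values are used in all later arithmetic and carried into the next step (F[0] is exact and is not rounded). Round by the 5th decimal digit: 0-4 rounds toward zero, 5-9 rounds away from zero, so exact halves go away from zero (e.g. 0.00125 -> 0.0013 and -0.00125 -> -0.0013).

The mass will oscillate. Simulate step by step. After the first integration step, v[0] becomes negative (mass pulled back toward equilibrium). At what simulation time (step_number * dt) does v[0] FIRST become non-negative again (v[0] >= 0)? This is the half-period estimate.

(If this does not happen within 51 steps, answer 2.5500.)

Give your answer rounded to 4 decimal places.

Answer: 2.2500

Derivation:
Step 0: x=[6.9000] v=[0.0000]
Step 1: x=[6.8925] v=[-0.1500]
Step 2: x=[6.8775] v=[-0.2993]
Step 3: x=[6.8551] v=[-0.4471]
Step 4: x=[6.8255] v=[-0.5926]
Step 5: x=[6.7887] v=[-0.7352]
Step 6: x=[6.7450] v=[-0.8741]
Step 7: x=[6.6946] v=[-1.0086]
Step 8: x=[6.6377] v=[-1.1381]
Step 9: x=[6.5746] v=[-1.2619]
Step 10: x=[6.5056] v=[-1.3794]
Step 11: x=[6.4311] v=[-1.4900]
Step 12: x=[6.3514] v=[-1.5931]
Step 13: x=[6.2670] v=[-1.6882]
Step 14: x=[6.1783] v=[-1.7749]
Step 15: x=[6.0857] v=[-1.8527]
Step 16: x=[5.9896] v=[-1.9213]
Step 17: x=[5.8906] v=[-1.9803]
Step 18: x=[5.7891] v=[-2.0294]
Step 19: x=[5.6857] v=[-2.0683]
Step 20: x=[5.5809] v=[-2.0969]
Step 21: x=[5.4752] v=[-2.1150]
Step 22: x=[5.3691] v=[-2.1225]
Step 23: x=[5.2631] v=[-2.1194]
Step 24: x=[5.1578] v=[-2.1057]
Step 25: x=[5.0537] v=[-2.0815]
Step 26: x=[4.9514] v=[-2.0469]
Step 27: x=[4.8513] v=[-2.0020]
Step 28: x=[4.7539] v=[-1.9471]
Step 29: x=[4.6598] v=[-1.8825]
Step 30: x=[4.5694] v=[-1.8085]
Step 31: x=[4.4831] v=[-1.7254]
Step 32: x=[4.4014] v=[-1.6337]
Step 33: x=[4.3247] v=[-1.5338]
Step 34: x=[4.2534] v=[-1.4263]
Step 35: x=[4.1878] v=[-1.3116]
Step 36: x=[4.1283] v=[-1.1904]
Step 37: x=[4.0751] v=[-1.0632]
Step 38: x=[4.0286] v=[-0.9307]
Step 39: x=[3.9889] v=[-0.7936]
Step 40: x=[3.9563] v=[-0.6525]
Step 41: x=[3.9309] v=[-0.5081]
Step 42: x=[3.9128] v=[-0.3612]
Step 43: x=[3.9022] v=[-0.2125]
Step 44: x=[3.8991] v=[-0.0627]
Step 45: x=[3.9035] v=[0.0874]
First v>=0 after going negative at step 45, time=2.2500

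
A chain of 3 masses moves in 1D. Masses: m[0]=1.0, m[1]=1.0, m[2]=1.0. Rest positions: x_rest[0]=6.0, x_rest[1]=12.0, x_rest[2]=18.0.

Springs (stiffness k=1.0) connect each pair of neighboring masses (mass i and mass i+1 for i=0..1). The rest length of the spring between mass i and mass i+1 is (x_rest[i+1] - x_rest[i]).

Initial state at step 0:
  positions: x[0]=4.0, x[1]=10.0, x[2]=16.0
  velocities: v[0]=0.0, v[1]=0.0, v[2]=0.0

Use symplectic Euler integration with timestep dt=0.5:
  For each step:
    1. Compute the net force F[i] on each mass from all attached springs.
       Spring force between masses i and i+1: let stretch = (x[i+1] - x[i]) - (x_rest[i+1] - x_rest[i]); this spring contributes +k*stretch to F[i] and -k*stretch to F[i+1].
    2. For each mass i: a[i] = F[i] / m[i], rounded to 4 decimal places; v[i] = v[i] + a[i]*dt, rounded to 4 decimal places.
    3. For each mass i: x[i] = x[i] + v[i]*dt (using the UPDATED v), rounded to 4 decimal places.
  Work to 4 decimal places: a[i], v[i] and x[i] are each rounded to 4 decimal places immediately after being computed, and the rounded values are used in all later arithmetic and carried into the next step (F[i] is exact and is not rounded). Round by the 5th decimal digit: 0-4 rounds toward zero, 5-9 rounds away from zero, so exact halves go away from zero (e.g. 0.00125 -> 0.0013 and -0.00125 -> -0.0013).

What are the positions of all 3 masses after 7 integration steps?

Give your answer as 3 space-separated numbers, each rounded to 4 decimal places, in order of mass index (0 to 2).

Step 0: x=[4.0000 10.0000 16.0000] v=[0.0000 0.0000 0.0000]
Step 1: x=[4.0000 10.0000 16.0000] v=[0.0000 0.0000 0.0000]
Step 2: x=[4.0000 10.0000 16.0000] v=[0.0000 0.0000 0.0000]
Step 3: x=[4.0000 10.0000 16.0000] v=[0.0000 0.0000 0.0000]
Step 4: x=[4.0000 10.0000 16.0000] v=[0.0000 0.0000 0.0000]
Step 5: x=[4.0000 10.0000 16.0000] v=[0.0000 0.0000 0.0000]
Step 6: x=[4.0000 10.0000 16.0000] v=[0.0000 0.0000 0.0000]
Step 7: x=[4.0000 10.0000 16.0000] v=[0.0000 0.0000 0.0000]

Answer: 4.0000 10.0000 16.0000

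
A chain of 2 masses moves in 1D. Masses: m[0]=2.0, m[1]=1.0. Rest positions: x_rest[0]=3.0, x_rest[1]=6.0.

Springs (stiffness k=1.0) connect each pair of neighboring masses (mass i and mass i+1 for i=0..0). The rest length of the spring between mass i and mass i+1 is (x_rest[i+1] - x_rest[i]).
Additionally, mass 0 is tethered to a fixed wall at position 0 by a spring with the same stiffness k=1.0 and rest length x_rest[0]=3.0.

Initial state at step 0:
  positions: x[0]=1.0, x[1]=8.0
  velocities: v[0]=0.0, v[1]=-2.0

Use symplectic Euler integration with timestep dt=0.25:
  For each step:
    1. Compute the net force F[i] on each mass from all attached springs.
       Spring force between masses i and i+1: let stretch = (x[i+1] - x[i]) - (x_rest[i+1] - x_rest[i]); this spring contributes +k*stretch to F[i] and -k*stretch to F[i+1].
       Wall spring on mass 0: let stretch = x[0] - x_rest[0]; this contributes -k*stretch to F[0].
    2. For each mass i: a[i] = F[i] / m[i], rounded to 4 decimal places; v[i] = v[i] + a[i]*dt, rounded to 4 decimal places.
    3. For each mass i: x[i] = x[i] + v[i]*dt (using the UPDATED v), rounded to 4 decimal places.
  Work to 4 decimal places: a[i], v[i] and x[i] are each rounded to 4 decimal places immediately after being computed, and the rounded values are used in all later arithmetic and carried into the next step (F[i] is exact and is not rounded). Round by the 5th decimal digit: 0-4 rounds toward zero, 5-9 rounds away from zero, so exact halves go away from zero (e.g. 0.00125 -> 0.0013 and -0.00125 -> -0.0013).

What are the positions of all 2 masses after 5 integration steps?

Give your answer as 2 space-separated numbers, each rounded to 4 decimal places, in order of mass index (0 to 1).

Step 0: x=[1.0000 8.0000] v=[0.0000 -2.0000]
Step 1: x=[1.1875 7.2500] v=[0.7500 -3.0000]
Step 2: x=[1.5274 6.3086] v=[1.3594 -3.7656]
Step 3: x=[1.9689 5.2559] v=[1.7661 -4.2109]
Step 4: x=[2.4516 4.1852] v=[1.9309 -4.2827]
Step 5: x=[2.9119 3.1937] v=[1.8412 -3.9661]

Answer: 2.9119 3.1937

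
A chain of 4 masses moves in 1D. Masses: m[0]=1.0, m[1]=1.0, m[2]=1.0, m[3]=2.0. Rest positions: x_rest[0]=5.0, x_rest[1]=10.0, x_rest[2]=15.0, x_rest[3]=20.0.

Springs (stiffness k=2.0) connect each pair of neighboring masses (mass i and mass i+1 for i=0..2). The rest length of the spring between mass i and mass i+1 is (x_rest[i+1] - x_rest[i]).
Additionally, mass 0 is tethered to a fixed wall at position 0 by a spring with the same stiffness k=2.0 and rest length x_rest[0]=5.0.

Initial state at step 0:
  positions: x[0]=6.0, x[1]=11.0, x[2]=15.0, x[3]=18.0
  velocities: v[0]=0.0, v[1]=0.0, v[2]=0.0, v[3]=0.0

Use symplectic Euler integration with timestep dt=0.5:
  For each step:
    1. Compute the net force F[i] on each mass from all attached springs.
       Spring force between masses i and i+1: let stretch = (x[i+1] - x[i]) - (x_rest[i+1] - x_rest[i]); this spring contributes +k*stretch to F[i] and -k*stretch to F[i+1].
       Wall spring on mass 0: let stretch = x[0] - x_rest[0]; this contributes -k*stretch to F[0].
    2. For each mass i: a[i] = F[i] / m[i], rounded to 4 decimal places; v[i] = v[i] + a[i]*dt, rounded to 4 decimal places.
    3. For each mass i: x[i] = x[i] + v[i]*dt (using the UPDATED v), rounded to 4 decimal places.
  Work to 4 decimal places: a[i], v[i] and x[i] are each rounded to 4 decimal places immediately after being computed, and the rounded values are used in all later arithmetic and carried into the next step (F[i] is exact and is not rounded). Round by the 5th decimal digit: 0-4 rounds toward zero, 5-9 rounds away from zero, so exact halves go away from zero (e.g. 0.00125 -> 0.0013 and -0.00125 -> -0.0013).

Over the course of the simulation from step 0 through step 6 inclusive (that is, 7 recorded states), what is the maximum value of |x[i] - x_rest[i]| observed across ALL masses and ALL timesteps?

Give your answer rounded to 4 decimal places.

Step 0: x=[6.0000 11.0000 15.0000 18.0000] v=[0.0000 0.0000 0.0000 0.0000]
Step 1: x=[5.5000 10.5000 14.5000 18.5000] v=[-1.0000 -1.0000 -1.0000 1.0000]
Step 2: x=[4.7500 9.5000 14.0000 19.2500] v=[-1.5000 -2.0000 -1.0000 1.5000]
Step 3: x=[4.0000 8.3750 13.8750 19.9375] v=[-1.5000 -2.2500 -0.2500 1.3750]
Step 4: x=[3.4375 7.8125 14.0313 20.3594] v=[-1.1250 -1.1250 0.3125 0.8438]
Step 5: x=[3.3438 8.1719 14.2422 20.4493] v=[-0.1875 0.7188 0.4218 0.1798]
Step 6: x=[3.9922 9.1524 14.5215 20.2374] v=[1.2968 1.9610 0.5586 -0.4238]
Max displacement = 2.1875

Answer: 2.1875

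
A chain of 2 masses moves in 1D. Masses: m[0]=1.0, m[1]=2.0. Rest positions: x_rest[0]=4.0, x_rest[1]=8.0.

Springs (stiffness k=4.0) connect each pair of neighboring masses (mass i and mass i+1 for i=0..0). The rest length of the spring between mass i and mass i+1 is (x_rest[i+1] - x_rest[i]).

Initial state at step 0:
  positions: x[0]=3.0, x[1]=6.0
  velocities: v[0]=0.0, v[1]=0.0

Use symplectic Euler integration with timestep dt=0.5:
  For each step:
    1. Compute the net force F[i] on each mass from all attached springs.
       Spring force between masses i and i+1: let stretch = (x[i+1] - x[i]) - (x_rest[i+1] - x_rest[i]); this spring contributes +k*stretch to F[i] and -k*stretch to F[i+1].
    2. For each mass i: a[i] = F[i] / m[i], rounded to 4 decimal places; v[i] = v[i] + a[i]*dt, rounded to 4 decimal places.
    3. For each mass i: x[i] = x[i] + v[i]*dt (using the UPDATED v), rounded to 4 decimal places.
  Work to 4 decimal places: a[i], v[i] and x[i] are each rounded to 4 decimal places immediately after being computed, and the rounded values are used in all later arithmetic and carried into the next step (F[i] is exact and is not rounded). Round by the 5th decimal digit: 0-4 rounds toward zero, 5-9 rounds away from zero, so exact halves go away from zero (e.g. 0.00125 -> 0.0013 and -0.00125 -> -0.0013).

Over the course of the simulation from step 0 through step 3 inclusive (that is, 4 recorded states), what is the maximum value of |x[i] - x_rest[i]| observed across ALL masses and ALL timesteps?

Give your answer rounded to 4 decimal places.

Answer: 2.5000

Derivation:
Step 0: x=[3.0000 6.0000] v=[0.0000 0.0000]
Step 1: x=[2.0000 6.5000] v=[-2.0000 1.0000]
Step 2: x=[1.5000 6.7500] v=[-1.0000 0.5000]
Step 3: x=[2.2500 6.3750] v=[1.5000 -0.7500]
Max displacement = 2.5000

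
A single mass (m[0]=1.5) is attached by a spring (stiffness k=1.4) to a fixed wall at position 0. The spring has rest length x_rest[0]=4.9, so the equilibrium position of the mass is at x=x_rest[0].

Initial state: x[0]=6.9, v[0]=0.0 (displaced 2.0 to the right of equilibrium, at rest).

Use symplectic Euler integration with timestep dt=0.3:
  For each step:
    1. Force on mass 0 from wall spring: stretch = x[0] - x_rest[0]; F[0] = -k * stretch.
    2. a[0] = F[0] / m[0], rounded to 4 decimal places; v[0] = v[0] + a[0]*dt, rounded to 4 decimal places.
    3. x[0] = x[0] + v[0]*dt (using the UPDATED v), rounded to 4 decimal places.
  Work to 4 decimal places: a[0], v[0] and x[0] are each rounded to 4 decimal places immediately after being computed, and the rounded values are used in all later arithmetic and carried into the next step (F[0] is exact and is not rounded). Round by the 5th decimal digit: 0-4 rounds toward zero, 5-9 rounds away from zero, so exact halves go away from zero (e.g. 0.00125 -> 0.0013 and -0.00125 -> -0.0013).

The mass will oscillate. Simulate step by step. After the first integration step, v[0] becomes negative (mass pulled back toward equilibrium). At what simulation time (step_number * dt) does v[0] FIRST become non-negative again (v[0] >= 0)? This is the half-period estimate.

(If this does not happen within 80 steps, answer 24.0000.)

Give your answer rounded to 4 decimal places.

Step 0: x=[6.9000] v=[0.0000]
Step 1: x=[6.7320] v=[-0.5600]
Step 2: x=[6.4101] v=[-1.0730]
Step 3: x=[5.9614] v=[-1.4958]
Step 4: x=[5.4235] v=[-1.7930]
Step 5: x=[4.8416] v=[-1.9396]
Step 6: x=[4.2646] v=[-1.9233]
Step 7: x=[3.7410] v=[-1.7454]
Step 8: x=[3.3147] v=[-1.4209]
Step 9: x=[3.0216] v=[-0.9770]
Step 10: x=[2.8863] v=[-0.4510]
Step 11: x=[2.9202] v=[0.1129]
First v>=0 after going negative at step 11, time=3.3000

Answer: 3.3000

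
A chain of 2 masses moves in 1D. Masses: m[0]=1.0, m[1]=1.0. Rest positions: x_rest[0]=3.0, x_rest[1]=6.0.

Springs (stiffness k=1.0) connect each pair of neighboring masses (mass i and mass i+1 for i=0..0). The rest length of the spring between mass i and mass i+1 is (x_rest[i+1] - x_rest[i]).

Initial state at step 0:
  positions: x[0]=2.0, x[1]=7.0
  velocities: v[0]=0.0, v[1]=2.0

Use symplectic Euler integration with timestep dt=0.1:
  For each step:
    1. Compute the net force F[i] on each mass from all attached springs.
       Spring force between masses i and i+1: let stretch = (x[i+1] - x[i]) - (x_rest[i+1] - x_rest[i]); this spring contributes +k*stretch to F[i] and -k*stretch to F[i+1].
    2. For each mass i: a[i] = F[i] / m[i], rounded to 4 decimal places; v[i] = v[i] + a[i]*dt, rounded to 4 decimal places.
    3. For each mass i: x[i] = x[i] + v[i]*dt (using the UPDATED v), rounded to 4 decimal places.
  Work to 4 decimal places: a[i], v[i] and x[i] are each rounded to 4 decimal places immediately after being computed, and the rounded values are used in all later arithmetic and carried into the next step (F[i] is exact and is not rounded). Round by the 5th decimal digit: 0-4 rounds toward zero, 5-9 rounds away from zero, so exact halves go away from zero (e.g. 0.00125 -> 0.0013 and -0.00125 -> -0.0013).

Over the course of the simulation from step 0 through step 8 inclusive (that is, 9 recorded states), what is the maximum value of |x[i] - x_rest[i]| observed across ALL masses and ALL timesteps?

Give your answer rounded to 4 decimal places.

Step 0: x=[2.0000 7.0000] v=[0.0000 2.0000]
Step 1: x=[2.0200 7.1800] v=[0.2000 1.8000]
Step 2: x=[2.0616 7.3384] v=[0.4160 1.5840]
Step 3: x=[2.1260 7.4740] v=[0.6437 1.3563]
Step 4: x=[2.2139 7.5862] v=[0.8785 1.1215]
Step 5: x=[2.3255 7.6746] v=[1.1157 0.8843]
Step 6: x=[2.4606 7.7395] v=[1.3506 0.6494]
Step 7: x=[2.6185 7.7817] v=[1.5785 0.4215]
Step 8: x=[2.7980 7.8022] v=[1.7948 0.2052]
Max displacement = 1.8022

Answer: 1.8022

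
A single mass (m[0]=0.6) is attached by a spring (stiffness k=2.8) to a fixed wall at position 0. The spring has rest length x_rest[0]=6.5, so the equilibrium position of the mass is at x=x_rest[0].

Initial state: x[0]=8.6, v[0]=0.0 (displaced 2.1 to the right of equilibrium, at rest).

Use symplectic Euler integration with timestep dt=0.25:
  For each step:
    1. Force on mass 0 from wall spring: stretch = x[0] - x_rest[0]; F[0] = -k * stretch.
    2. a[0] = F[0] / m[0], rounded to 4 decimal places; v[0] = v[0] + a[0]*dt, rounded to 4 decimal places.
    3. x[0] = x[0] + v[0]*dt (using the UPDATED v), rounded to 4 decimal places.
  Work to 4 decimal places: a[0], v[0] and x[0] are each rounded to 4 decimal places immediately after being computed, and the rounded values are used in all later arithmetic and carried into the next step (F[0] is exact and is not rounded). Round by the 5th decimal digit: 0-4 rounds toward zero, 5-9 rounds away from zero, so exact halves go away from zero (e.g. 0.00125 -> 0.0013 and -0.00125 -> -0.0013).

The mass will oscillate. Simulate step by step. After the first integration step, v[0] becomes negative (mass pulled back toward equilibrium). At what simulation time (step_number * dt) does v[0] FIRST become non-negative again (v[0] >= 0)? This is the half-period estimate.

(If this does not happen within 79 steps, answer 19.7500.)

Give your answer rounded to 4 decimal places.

Answer: 1.5000

Derivation:
Step 0: x=[8.6000] v=[0.0000]
Step 1: x=[7.9875] v=[-2.4500]
Step 2: x=[6.9412] v=[-4.1854]
Step 3: x=[5.7662] v=[-4.7001]
Step 4: x=[4.8052] v=[-3.8440]
Step 5: x=[4.3385] v=[-1.8667]
Step 6: x=[4.5023] v=[0.6551]
First v>=0 after going negative at step 6, time=1.5000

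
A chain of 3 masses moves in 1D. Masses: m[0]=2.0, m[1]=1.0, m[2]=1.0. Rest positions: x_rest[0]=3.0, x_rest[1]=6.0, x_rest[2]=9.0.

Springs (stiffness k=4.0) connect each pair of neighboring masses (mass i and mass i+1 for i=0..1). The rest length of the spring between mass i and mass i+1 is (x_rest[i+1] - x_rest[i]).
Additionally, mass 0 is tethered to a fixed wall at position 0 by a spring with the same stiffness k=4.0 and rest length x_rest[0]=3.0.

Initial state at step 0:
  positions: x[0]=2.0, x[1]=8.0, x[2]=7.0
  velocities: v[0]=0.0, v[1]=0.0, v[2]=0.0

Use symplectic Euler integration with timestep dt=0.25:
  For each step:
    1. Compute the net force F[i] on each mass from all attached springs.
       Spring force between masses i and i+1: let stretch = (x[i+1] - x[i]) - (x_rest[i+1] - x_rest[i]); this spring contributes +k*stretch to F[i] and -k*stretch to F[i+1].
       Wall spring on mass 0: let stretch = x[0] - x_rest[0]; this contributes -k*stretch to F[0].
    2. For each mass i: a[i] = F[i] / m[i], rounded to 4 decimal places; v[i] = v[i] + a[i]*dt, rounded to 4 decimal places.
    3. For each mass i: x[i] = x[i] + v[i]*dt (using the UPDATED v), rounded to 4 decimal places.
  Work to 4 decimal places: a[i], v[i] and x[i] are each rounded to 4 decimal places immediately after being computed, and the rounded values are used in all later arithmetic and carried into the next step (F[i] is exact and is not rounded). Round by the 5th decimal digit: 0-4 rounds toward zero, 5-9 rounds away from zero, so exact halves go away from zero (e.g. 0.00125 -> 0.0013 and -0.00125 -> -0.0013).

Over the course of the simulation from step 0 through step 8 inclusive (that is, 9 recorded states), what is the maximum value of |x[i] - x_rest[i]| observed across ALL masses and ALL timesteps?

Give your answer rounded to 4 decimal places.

Answer: 3.1328

Derivation:
Step 0: x=[2.0000 8.0000 7.0000] v=[0.0000 0.0000 0.0000]
Step 1: x=[2.5000 6.2500 8.0000] v=[2.0000 -7.0000 4.0000]
Step 2: x=[3.1563 4.0000 9.3125] v=[2.6250 -9.0000 5.2500]
Step 3: x=[3.5235 2.8672 10.0469] v=[1.4687 -4.5312 2.9375]
Step 4: x=[3.3682 3.6934 9.7364] v=[-0.6212 3.3048 -1.2422]
Step 5: x=[2.8325 5.9491 8.6651] v=[-2.1427 9.0226 -4.2852]
Step 6: x=[2.3323 8.1046 7.6648] v=[-2.0007 8.6220 -4.0012]
Step 7: x=[2.2621 8.7071 7.5245] v=[-0.2807 2.4099 -0.5614]
Step 8: x=[2.7148 7.4027 8.4298] v=[1.8108 -5.2177 3.6212]
Max displacement = 3.1328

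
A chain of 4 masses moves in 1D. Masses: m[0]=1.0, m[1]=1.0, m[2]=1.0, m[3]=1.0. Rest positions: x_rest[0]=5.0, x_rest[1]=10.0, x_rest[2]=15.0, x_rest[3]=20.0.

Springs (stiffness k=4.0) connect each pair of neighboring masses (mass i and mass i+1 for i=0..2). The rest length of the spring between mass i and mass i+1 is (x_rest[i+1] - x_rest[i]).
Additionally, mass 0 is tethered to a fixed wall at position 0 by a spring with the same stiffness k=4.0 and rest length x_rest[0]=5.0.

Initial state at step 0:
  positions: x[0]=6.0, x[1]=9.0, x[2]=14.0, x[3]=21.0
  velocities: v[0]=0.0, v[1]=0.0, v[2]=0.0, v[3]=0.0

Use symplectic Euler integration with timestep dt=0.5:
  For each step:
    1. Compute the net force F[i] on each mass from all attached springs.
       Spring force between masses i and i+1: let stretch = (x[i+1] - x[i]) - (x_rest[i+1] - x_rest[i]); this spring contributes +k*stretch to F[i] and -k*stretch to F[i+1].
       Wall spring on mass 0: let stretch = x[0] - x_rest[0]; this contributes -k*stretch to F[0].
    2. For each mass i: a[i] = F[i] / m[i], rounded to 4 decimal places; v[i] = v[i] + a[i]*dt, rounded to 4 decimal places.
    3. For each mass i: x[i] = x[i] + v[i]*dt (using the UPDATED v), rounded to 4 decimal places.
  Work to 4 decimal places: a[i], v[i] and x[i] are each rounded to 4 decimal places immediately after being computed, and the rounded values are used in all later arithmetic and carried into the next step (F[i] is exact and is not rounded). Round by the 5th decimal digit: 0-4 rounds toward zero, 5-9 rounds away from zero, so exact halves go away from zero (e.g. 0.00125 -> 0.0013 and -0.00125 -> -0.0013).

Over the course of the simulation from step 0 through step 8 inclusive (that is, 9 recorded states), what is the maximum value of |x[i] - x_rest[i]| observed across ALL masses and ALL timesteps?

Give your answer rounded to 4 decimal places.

Answer: 2.0000

Derivation:
Step 0: x=[6.0000 9.0000 14.0000 21.0000] v=[0.0000 0.0000 0.0000 0.0000]
Step 1: x=[3.0000 11.0000 16.0000 19.0000] v=[-6.0000 4.0000 4.0000 -4.0000]
Step 2: x=[5.0000 10.0000 16.0000 19.0000] v=[4.0000 -2.0000 0.0000 0.0000]
Step 3: x=[7.0000 10.0000 13.0000 21.0000] v=[4.0000 0.0000 -6.0000 4.0000]
Step 4: x=[5.0000 10.0000 15.0000 20.0000] v=[-4.0000 0.0000 4.0000 -2.0000]
Step 5: x=[3.0000 10.0000 17.0000 19.0000] v=[-4.0000 0.0000 4.0000 -2.0000]
Step 6: x=[5.0000 10.0000 14.0000 21.0000] v=[4.0000 0.0000 -6.0000 4.0000]
Step 7: x=[7.0000 9.0000 14.0000 21.0000] v=[4.0000 -2.0000 0.0000 0.0000]
Step 8: x=[4.0000 11.0000 16.0000 19.0000] v=[-6.0000 4.0000 4.0000 -4.0000]
Max displacement = 2.0000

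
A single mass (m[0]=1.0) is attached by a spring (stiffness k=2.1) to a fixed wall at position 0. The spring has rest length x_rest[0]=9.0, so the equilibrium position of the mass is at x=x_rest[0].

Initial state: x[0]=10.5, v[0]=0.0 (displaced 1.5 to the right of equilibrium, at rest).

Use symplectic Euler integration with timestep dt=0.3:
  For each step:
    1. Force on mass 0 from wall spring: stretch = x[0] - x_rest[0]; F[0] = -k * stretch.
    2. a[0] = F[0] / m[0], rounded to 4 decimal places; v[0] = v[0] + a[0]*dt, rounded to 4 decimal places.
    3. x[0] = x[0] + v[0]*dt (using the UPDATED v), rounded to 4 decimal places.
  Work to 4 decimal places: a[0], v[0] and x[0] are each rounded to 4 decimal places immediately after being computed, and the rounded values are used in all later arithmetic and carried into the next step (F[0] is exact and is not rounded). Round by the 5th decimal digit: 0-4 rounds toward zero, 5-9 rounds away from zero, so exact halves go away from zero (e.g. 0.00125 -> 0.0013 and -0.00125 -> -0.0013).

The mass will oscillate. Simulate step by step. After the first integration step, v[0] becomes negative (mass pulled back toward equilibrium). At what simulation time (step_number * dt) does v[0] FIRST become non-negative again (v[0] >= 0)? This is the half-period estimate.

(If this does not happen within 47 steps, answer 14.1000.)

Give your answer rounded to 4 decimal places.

Step 0: x=[10.5000] v=[0.0000]
Step 1: x=[10.2165] v=[-0.9450]
Step 2: x=[9.7031] v=[-1.7114]
Step 3: x=[9.0568] v=[-2.1544]
Step 4: x=[8.3997] v=[-2.1902]
Step 5: x=[7.8561] v=[-1.8120]
Step 6: x=[7.5287] v=[-1.0913]
Step 7: x=[7.4794] v=[-0.1644]
Step 8: x=[7.7175] v=[0.7936]
First v>=0 after going negative at step 8, time=2.4000

Answer: 2.4000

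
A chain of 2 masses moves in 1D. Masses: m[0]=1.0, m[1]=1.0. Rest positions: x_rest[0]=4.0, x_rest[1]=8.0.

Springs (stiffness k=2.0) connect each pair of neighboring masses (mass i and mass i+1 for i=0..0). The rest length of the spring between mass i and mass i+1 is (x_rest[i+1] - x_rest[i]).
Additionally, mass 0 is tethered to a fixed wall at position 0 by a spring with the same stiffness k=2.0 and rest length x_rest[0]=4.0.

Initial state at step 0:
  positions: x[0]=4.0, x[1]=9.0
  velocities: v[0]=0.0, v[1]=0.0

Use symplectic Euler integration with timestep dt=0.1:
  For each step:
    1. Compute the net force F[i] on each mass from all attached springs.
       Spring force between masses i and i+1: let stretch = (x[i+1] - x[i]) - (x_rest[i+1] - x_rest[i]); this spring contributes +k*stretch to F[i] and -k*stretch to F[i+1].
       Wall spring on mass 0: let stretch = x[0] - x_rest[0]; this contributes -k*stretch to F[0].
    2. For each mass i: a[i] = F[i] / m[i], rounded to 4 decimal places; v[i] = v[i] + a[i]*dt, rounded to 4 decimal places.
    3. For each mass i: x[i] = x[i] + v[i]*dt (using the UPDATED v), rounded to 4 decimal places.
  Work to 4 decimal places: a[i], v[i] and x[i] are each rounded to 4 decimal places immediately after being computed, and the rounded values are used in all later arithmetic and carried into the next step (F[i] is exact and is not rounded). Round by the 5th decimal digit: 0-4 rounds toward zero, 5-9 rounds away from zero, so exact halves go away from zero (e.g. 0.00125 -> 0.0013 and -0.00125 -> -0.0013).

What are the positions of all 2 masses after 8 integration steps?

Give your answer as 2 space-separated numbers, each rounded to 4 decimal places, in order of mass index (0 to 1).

Answer: 4.4961 8.4306

Derivation:
Step 0: x=[4.0000 9.0000] v=[0.0000 0.0000]
Step 1: x=[4.0200 8.9800] v=[0.2000 -0.2000]
Step 2: x=[4.0588 8.9408] v=[0.3880 -0.3920]
Step 3: x=[4.1141 8.8840] v=[0.5526 -0.5684]
Step 4: x=[4.1825 8.8118] v=[0.6838 -0.7224]
Step 5: x=[4.2598 8.7270] v=[0.7732 -0.8483]
Step 6: x=[4.3413 8.6328] v=[0.8147 -0.9417]
Step 7: x=[4.4218 8.5328] v=[0.8047 -1.0000]
Step 8: x=[4.4961 8.4306] v=[0.7425 -1.0222]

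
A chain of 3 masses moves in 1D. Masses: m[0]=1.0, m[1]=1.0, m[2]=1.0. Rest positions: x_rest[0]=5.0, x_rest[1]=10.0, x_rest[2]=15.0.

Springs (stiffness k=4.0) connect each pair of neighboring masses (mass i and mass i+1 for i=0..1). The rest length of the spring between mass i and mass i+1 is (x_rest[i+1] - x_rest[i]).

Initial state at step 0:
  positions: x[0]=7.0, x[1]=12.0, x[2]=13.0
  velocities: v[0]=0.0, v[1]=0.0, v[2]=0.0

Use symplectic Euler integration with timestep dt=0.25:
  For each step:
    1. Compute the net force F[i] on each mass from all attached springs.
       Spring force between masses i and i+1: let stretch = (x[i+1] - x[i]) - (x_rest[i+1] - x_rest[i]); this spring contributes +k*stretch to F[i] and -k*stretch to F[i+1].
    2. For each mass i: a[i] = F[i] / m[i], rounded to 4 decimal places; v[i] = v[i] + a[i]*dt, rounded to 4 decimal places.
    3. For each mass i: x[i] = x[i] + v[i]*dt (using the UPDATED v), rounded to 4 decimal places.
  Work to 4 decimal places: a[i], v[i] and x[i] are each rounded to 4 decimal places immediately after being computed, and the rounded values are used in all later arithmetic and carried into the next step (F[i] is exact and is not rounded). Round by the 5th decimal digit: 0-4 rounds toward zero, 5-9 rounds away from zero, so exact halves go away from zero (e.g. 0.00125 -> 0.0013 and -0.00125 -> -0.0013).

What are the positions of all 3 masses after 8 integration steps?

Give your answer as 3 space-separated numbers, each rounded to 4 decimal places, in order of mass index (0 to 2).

Answer: 4.6541 11.0196 16.3266

Derivation:
Step 0: x=[7.0000 12.0000 13.0000] v=[0.0000 0.0000 0.0000]
Step 1: x=[7.0000 11.0000 14.0000] v=[0.0000 -4.0000 4.0000]
Step 2: x=[6.7500 9.7500 15.5000] v=[-1.0000 -5.0000 6.0000]
Step 3: x=[6.0000 9.1875 16.8125] v=[-3.0000 -2.2500 5.2500]
Step 4: x=[4.7969 9.7344 17.4688] v=[-4.8125 2.1875 2.6250]
Step 5: x=[3.5782 10.9805 17.4415] v=[-4.8750 4.9844 -0.1094]
Step 6: x=[2.9600 11.9913 17.0489] v=[-2.4727 4.0431 -1.5704]
Step 7: x=[3.3497 12.0087 16.6419] v=[1.5586 0.0694 -1.6280]
Step 8: x=[4.6541 11.0196 16.3266] v=[5.2176 -3.9564 -1.2612]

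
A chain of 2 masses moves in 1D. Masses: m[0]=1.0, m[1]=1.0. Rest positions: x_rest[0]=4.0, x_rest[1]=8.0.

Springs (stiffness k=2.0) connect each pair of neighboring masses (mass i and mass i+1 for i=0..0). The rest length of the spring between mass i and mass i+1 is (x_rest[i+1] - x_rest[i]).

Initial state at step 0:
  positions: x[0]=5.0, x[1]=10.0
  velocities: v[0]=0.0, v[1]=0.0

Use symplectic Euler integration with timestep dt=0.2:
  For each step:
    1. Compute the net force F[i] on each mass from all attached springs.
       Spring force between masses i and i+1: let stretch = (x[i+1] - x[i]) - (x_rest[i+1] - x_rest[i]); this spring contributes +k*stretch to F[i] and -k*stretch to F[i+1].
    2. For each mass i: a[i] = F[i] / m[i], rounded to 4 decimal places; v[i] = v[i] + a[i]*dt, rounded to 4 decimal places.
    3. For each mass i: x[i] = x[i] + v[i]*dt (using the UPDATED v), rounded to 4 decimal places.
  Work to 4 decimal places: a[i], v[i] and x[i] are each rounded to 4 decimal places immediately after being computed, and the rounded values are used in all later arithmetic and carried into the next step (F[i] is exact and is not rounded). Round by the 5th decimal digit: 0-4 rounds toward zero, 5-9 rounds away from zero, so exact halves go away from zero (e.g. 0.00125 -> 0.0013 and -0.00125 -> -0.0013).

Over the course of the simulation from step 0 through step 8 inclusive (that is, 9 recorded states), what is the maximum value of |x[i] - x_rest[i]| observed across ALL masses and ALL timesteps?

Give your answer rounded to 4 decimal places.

Step 0: x=[5.0000 10.0000] v=[0.0000 0.0000]
Step 1: x=[5.0800 9.9200] v=[0.4000 -0.4000]
Step 2: x=[5.2272 9.7728] v=[0.7360 -0.7360]
Step 3: x=[5.4180 9.5820] v=[0.9542 -0.9542]
Step 4: x=[5.6220 9.3780] v=[1.0198 -1.0198]
Step 5: x=[5.8064 9.1936] v=[0.9222 -0.9222]
Step 6: x=[5.9418 9.0582] v=[0.6771 -0.6771]
Step 7: x=[6.0065 8.9935] v=[0.3237 -0.3237]
Step 8: x=[5.9902 9.0098] v=[-0.0815 0.0815]
Max displacement = 2.0065

Answer: 2.0065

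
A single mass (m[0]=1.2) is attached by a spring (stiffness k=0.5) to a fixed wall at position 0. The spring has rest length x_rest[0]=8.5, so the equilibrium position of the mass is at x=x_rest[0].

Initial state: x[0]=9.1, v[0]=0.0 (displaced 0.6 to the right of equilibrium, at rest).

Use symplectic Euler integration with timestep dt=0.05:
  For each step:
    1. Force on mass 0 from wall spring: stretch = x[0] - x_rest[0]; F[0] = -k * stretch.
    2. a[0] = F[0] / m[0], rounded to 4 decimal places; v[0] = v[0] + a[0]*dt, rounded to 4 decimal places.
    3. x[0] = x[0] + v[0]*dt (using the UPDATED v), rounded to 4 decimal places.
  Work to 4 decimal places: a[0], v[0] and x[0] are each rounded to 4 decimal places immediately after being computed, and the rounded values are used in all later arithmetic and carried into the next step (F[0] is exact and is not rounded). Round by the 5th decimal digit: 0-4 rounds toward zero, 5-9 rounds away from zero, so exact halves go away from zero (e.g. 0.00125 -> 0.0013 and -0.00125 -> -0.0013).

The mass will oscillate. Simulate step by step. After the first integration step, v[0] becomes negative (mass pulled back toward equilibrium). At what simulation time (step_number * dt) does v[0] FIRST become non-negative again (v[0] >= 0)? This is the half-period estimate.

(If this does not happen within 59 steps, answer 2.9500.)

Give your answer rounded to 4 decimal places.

Step 0: x=[9.1000] v=[0.0000]
Step 1: x=[9.0994] v=[-0.0125]
Step 2: x=[9.0982] v=[-0.0250]
Step 3: x=[9.0963] v=[-0.0375]
Step 4: x=[9.0938] v=[-0.0499]
Step 5: x=[9.0907] v=[-0.0623]
Step 6: x=[9.0870] v=[-0.0746]
Step 7: x=[9.0827] v=[-0.0868]
Step 8: x=[9.0778] v=[-0.0989]
Step 9: x=[9.0723] v=[-0.1109]
Step 10: x=[9.0662] v=[-0.1228]
Step 11: x=[9.0595] v=[-0.1346]
Step 12: x=[9.0522] v=[-0.1463]
Step 13: x=[9.0443] v=[-0.1578]
Step 14: x=[9.0358] v=[-0.1691]
Step 15: x=[9.0268] v=[-0.1803]
Step 16: x=[9.0172] v=[-0.1913]
Step 17: x=[9.0071] v=[-0.2021]
Step 18: x=[8.9965] v=[-0.2127]
Step 19: x=[8.9854] v=[-0.2230]
Step 20: x=[8.9737] v=[-0.2331]
Step 21: x=[8.9616] v=[-0.2430]
Step 22: x=[8.9490] v=[-0.2526]
Step 23: x=[8.9359] v=[-0.2620]
Step 24: x=[8.9223] v=[-0.2711]
Step 25: x=[8.9083] v=[-0.2799]
Step 26: x=[8.8939] v=[-0.2884]
Step 27: x=[8.8791] v=[-0.2966]
Step 28: x=[8.8639] v=[-0.3045]
Step 29: x=[8.8483] v=[-0.3121]
Step 30: x=[8.8323] v=[-0.3194]
Step 31: x=[8.8160] v=[-0.3263]
Step 32: x=[8.7994] v=[-0.3329]
Step 33: x=[8.7824] v=[-0.3391]
Step 34: x=[8.7652] v=[-0.3450]
Step 35: x=[8.7477] v=[-0.3505]
Step 36: x=[8.7299] v=[-0.3557]
Step 37: x=[8.7119] v=[-0.3605]
Step 38: x=[8.6937] v=[-0.3649]
Step 39: x=[8.6753] v=[-0.3689]
Step 40: x=[8.6567] v=[-0.3726]
Step 41: x=[8.6379] v=[-0.3759]
Step 42: x=[8.6190] v=[-0.3788]
Step 43: x=[8.5999] v=[-0.3813]
Step 44: x=[8.5807] v=[-0.3834]
Step 45: x=[8.5614] v=[-0.3851]
Step 46: x=[8.5421] v=[-0.3864]
Step 47: x=[8.5227] v=[-0.3873]
Step 48: x=[8.5033] v=[-0.3878]
Step 49: x=[8.4839] v=[-0.3879]
Step 50: x=[8.4645] v=[-0.3876]
Step 51: x=[8.4452] v=[-0.3869]
Step 52: x=[8.4259] v=[-0.3858]
Step 53: x=[8.4067] v=[-0.3843]
Step 54: x=[8.3876] v=[-0.3824]
Step 55: x=[8.3686] v=[-0.3801]
Step 56: x=[8.3497] v=[-0.3774]
Step 57: x=[8.3310] v=[-0.3743]
Step 58: x=[8.3125] v=[-0.3708]
Step 59: x=[8.2942] v=[-0.3669]
v[0] did not become non-negative within 59 steps; using fallback time=2.9500

Answer: 2.9500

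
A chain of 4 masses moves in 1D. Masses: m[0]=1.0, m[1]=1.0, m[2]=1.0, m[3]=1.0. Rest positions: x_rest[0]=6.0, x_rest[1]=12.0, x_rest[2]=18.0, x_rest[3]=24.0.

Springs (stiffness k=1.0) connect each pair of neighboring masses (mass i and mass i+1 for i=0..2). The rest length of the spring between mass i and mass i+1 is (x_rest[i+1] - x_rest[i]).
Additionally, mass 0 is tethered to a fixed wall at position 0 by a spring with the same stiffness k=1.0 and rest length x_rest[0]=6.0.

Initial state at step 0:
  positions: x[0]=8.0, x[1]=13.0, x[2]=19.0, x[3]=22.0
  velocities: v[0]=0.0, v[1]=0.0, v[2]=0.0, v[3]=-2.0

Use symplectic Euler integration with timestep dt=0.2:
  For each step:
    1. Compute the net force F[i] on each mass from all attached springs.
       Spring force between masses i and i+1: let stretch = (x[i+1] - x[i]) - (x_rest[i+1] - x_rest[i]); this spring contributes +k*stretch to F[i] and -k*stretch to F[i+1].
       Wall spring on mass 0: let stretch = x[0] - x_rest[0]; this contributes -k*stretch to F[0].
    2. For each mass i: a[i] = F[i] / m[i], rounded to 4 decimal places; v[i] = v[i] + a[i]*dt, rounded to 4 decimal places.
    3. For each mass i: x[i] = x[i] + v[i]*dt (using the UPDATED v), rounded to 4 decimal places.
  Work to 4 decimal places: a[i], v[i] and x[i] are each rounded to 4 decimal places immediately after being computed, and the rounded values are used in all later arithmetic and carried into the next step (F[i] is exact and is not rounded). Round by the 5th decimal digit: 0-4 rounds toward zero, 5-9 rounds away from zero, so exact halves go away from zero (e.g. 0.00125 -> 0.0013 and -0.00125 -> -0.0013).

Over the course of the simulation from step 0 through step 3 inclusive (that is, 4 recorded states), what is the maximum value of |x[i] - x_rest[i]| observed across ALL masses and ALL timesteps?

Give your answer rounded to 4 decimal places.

Step 0: x=[8.0000 13.0000 19.0000 22.0000] v=[0.0000 0.0000 0.0000 -2.0000]
Step 1: x=[7.8800 13.0400 18.8800 21.7200] v=[-0.6000 0.2000 -0.6000 -1.4000]
Step 2: x=[7.6512 13.1072 18.6400 21.5664] v=[-1.1440 0.3360 -1.2000 -0.7680]
Step 3: x=[7.3346 13.1775 18.2957 21.5357] v=[-1.5830 0.3514 -1.7213 -0.1533]
Max displacement = 2.4643

Answer: 2.4643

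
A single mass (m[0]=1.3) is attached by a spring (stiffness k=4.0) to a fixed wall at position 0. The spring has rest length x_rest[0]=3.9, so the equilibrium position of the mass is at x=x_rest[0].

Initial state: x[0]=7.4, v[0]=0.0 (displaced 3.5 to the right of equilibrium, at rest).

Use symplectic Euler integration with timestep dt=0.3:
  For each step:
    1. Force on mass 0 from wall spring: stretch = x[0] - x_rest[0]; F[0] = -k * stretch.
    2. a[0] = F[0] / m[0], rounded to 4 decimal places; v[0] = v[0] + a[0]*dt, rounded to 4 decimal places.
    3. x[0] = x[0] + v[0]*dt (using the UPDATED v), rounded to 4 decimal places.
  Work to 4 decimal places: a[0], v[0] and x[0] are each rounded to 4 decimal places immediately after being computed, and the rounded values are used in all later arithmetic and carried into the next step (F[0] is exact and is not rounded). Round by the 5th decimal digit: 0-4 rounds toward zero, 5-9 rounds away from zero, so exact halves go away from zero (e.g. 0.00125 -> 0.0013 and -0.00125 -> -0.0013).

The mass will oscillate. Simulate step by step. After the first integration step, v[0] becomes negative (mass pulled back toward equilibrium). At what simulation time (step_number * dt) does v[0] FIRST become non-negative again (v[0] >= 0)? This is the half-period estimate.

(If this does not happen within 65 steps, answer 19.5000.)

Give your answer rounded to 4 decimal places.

Answer: 1.8000

Derivation:
Step 0: x=[7.4000] v=[0.0000]
Step 1: x=[6.4308] v=[-3.2308]
Step 2: x=[4.7607] v=[-5.5669]
Step 3: x=[2.8523] v=[-6.3614]
Step 4: x=[1.2340] v=[-5.3943]
Step 5: x=[0.3540] v=[-2.9334]
Step 6: x=[0.4559] v=[0.3398]
First v>=0 after going negative at step 6, time=1.8000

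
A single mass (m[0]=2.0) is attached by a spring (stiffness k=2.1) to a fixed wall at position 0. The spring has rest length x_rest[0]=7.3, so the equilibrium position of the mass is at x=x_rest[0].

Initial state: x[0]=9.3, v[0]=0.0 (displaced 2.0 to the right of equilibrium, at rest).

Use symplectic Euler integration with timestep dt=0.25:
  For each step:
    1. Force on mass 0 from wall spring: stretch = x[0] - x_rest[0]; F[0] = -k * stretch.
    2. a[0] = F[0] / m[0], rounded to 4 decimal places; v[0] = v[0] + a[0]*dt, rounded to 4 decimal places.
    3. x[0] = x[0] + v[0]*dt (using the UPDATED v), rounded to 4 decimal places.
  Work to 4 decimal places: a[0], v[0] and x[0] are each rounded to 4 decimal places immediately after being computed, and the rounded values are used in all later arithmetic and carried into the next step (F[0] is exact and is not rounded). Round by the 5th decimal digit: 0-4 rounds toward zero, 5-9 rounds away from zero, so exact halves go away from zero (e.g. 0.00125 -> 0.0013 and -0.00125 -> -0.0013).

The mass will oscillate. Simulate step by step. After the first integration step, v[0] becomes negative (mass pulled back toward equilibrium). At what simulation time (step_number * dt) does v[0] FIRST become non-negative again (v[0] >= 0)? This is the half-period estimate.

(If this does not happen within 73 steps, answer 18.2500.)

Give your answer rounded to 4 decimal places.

Step 0: x=[9.3000] v=[0.0000]
Step 1: x=[9.1688] v=[-0.5250]
Step 2: x=[8.9149] v=[-1.0156]
Step 3: x=[8.5550] v=[-1.4395]
Step 4: x=[8.1128] v=[-1.7690]
Step 5: x=[7.6172] v=[-1.9824]
Step 6: x=[7.1008] v=[-2.0657]
Step 7: x=[6.5975] v=[-2.0134]
Step 8: x=[6.1403] v=[-1.8290]
Step 9: x=[5.7592] v=[-1.5246]
Step 10: x=[5.4792] v=[-1.1202]
Step 11: x=[5.3186] v=[-0.6423]
Step 12: x=[5.2881] v=[-0.1222]
Step 13: x=[5.3896] v=[0.4059]
First v>=0 after going negative at step 13, time=3.2500

Answer: 3.2500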